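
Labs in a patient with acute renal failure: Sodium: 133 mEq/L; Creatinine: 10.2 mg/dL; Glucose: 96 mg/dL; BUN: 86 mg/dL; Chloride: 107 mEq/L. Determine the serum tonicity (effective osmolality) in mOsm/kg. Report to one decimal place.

Effective osmolality excludes urea (freely permeant across cell membranes):
2·Na + glucose/18
= 2·133 + 96/18
= 266 + 5.33
= 271.33 mOsm/kg

271.3 mOsm/kg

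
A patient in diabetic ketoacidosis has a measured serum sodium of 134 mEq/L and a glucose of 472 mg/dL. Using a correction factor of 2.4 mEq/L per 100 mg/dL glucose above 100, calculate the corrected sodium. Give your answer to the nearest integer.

143 mEq/L

Corrected Na = measured Na + 2.4 · (glucose − 100)/100
= 134 + 2.4 · (472 − 100)/100
= 134 + 8.9
= 142.9 mEq/L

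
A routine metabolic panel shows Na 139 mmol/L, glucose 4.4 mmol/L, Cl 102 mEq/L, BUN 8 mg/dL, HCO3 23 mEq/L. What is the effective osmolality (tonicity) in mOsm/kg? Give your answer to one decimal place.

282.4 mOsm/kg

Effective osmolality excludes urea (freely permeant across cell membranes):
2·Na + glucose
= 2·139 + 4.4
= 278 + 4.4
= 282.4 mOsm/kg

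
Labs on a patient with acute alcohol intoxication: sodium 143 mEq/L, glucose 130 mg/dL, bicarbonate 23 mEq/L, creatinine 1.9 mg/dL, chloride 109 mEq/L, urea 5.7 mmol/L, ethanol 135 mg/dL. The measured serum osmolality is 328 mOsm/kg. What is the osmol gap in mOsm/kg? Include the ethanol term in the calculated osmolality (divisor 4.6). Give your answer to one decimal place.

Calculated osmolality = 2·Na + glucose/18 + urea + ethanol/4.6
= 2·143 + 130/18 + 5.7 + 135/4.6
= 286 + 7.22 + 5.70 + 29.35
= 328.27 mOsm/kg ≈ 328.3 mOsm/kg
Osmolar gap = measured − calculated = 328 − 328.3 = -0.3 mOsm/kg

-0.3 mOsm/kg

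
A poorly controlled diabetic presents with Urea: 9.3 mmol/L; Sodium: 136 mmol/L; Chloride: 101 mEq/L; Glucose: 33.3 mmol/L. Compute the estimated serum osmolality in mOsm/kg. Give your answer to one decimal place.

Calculated osmolality = 2·Na + glucose + urea
= 2·136 + 33.3 + 9.3
= 272 + 33.30 + 9.30
= 314.6 mOsm/kg

314.6 mOsm/kg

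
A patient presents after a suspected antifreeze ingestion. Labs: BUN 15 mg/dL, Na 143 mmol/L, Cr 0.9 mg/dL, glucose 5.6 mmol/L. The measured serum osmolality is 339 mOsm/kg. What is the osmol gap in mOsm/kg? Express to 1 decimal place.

42.0 mOsm/kg

Calculated osmolality = 2·Na + glucose + BUN/2.8
= 2·143 + 5.6 + 15/2.8
= 286 + 5.60 + 5.36
= 296.96 mOsm/kg ≈ 297.0 mOsm/kg
Osmolar gap = measured − calculated = 339 − 297.0 = 42.0 mOsm/kg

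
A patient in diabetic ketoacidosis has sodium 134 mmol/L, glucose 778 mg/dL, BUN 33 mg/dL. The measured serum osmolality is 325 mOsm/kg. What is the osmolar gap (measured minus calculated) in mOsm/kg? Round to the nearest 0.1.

Calculated osmolality = 2·Na + glucose/18 + BUN/2.8
= 2·134 + 778/18 + 33/2.8
= 268 + 43.22 + 11.79
= 323.01 mOsm/kg ≈ 323.0 mOsm/kg
Osmolar gap = measured − calculated = 325 − 323.0 = 2.0 mOsm/kg

2.0 mOsm/kg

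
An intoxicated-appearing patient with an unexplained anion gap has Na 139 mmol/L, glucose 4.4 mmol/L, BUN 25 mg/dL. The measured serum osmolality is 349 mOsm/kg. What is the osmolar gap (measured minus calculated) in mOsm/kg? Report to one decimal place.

57.7 mOsm/kg

Calculated osmolality = 2·Na + glucose + BUN/2.8
= 2·139 + 4.4 + 25/2.8
= 278 + 4.40 + 8.93
= 291.33 mOsm/kg ≈ 291.3 mOsm/kg
Osmolar gap = measured − calculated = 349 − 291.3 = 57.7 mOsm/kg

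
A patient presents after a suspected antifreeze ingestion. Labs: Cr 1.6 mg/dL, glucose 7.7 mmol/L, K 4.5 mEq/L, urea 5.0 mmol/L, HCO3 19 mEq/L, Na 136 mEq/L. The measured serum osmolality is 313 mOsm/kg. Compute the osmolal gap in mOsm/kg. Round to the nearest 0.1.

28.3 mOsm/kg

Calculated osmolality = 2·Na + glucose + urea
= 2·136 + 7.7 + 5
= 272 + 7.70 + 5
= 284.7 mOsm/kg ≈ 284.7 mOsm/kg
Osmolar gap = measured − calculated = 313 − 284.7 = 28.3 mOsm/kg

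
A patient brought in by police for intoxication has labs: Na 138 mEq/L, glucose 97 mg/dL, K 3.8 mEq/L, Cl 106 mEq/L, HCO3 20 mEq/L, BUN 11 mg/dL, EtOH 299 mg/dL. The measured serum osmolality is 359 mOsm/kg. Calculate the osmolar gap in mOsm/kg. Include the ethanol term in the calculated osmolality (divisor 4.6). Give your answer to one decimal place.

Calculated osmolality = 2·Na + glucose/18 + BUN/2.8 + ethanol/4.6
= 2·138 + 97/18 + 11/2.8 + 299/4.6
= 276 + 5.39 + 3.93 + 65
= 350.32 mOsm/kg ≈ 350.3 mOsm/kg
Osmolar gap = measured − calculated = 359 − 350.3 = 8.7 mOsm/kg

8.7 mOsm/kg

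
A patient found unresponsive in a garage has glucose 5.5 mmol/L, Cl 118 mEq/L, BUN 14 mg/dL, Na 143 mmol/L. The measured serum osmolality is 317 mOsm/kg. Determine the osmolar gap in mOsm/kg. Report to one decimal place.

Calculated osmolality = 2·Na + glucose + BUN/2.8
= 2·143 + 5.5 + 14/2.8
= 286 + 5.50 + 5
= 296.5 mOsm/kg ≈ 296.5 mOsm/kg
Osmolar gap = measured − calculated = 317 − 296.5 = 20.5 mOsm/kg

20.5 mOsm/kg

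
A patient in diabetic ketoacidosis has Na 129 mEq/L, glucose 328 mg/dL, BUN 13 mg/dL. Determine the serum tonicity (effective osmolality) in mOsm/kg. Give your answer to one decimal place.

Effective osmolality excludes urea (freely permeant across cell membranes):
2·Na + glucose/18
= 2·129 + 328/18
= 258 + 18.22
= 276.22 mOsm/kg

276.2 mOsm/kg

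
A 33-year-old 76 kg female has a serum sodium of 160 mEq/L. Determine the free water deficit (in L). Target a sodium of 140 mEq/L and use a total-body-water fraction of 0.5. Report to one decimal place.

TBW = 0.5 · 76 = 38 L
Free water deficit = TBW · (Na/140 − 1)
= 38 · (160/140 − 1)
= 38 · 0.1429
= 5.43 L

5.4 L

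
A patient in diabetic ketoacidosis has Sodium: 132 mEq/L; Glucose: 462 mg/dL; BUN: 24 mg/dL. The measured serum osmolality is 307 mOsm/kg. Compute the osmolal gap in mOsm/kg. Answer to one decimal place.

Calculated osmolality = 2·Na + glucose/18 + BUN/2.8
= 2·132 + 462/18 + 24/2.8
= 264 + 25.67 + 8.57
= 298.24 mOsm/kg ≈ 298.2 mOsm/kg
Osmolar gap = measured − calculated = 307 − 298.2 = 8.8 mOsm/kg

8.8 mOsm/kg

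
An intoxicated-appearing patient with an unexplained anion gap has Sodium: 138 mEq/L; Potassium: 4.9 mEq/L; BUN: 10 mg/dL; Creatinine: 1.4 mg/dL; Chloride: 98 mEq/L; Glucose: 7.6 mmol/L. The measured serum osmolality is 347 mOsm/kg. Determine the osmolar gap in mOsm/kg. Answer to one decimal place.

Calculated osmolality = 2·Na + glucose + BUN/2.8
= 2·138 + 7.6 + 10/2.8
= 276 + 7.60 + 3.57
= 287.17 mOsm/kg ≈ 287.2 mOsm/kg
Osmolar gap = measured − calculated = 347 − 287.2 = 59.8 mOsm/kg

59.8 mOsm/kg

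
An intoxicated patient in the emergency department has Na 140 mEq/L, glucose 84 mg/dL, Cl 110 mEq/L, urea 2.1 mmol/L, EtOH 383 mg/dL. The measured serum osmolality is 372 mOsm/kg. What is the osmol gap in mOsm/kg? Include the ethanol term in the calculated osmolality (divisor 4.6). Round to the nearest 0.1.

Calculated osmolality = 2·Na + glucose/18 + urea + ethanol/4.6
= 2·140 + 84/18 + 2.1 + 383/4.6
= 280 + 4.67 + 2.10 + 83.26
= 370.03 mOsm/kg ≈ 370.0 mOsm/kg
Osmolar gap = measured − calculated = 372 − 370.0 = 2.0 mOsm/kg

2.0 mOsm/kg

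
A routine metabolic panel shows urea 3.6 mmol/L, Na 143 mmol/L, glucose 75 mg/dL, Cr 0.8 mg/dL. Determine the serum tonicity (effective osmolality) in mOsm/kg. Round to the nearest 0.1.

Effective osmolality excludes urea (freely permeant across cell membranes):
2·Na + glucose/18
= 2·143 + 75/18
= 286 + 4.17
= 290.17 mOsm/kg

290.2 mOsm/kg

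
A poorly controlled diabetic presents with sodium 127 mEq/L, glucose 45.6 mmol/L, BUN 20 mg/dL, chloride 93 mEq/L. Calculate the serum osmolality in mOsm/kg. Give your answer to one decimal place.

Calculated osmolality = 2·Na + glucose + BUN/2.8
= 2·127 + 45.6 + 20/2.8
= 254 + 45.60 + 7.14
= 306.74 mOsm/kg

306.7 mOsm/kg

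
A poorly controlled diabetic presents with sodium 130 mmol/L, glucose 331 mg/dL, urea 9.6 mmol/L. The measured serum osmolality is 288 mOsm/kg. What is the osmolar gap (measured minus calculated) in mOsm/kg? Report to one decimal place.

Calculated osmolality = 2·Na + glucose/18 + urea
= 2·130 + 331/18 + 9.6
= 260 + 18.39 + 9.60
= 287.99 mOsm/kg ≈ 288.0 mOsm/kg
Osmolar gap = measured − calculated = 288 − 288.0 = 0.0 mOsm/kg

0.0 mOsm/kg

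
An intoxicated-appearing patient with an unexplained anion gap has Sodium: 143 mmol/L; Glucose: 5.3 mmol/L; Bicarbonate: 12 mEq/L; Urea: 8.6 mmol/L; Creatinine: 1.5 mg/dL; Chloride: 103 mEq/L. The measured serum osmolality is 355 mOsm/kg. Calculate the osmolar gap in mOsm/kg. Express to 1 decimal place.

Calculated osmolality = 2·Na + glucose + urea
= 2·143 + 5.3 + 8.6
= 286 + 5.30 + 8.60
= 299.9 mOsm/kg ≈ 299.9 mOsm/kg
Osmolar gap = measured − calculated = 355 − 299.9 = 55.1 mOsm/kg

55.1 mOsm/kg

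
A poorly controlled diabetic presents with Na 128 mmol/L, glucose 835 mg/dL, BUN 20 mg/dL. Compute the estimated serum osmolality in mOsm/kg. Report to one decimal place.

Calculated osmolality = 2·Na + glucose/18 + BUN/2.8
= 2·128 + 835/18 + 20/2.8
= 256 + 46.39 + 7.14
= 309.53 mOsm/kg

309.5 mOsm/kg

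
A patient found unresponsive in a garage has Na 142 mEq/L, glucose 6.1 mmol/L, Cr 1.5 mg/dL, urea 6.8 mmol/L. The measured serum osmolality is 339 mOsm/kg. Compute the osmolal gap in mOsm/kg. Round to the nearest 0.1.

42.1 mOsm/kg

Calculated osmolality = 2·Na + glucose + urea
= 2·142 + 6.1 + 6.8
= 284 + 6.10 + 6.80
= 296.9 mOsm/kg ≈ 296.9 mOsm/kg
Osmolar gap = measured − calculated = 339 − 296.9 = 42.1 mOsm/kg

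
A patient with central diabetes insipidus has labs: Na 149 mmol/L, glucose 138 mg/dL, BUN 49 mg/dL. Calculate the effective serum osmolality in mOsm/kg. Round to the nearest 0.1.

Effective osmolality excludes urea (freely permeant across cell membranes):
2·Na + glucose/18
= 2·149 + 138/18
= 298 + 7.67
= 305.67 mOsm/kg

305.7 mOsm/kg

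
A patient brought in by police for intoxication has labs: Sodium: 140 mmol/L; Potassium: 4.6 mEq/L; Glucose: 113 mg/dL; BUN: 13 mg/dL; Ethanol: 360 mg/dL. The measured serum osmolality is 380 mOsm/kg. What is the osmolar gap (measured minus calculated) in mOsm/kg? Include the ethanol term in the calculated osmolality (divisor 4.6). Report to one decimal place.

10.8 mOsm/kg

Calculated osmolality = 2·Na + glucose/18 + BUN/2.8 + ethanol/4.6
= 2·140 + 113/18 + 13/2.8 + 360/4.6
= 280 + 6.28 + 4.64 + 78.26
= 369.18 mOsm/kg ≈ 369.2 mOsm/kg
Osmolar gap = measured − calculated = 380 − 369.2 = 10.8 mOsm/kg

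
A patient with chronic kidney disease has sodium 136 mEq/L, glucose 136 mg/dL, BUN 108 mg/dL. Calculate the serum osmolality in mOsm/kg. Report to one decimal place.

Calculated osmolality = 2·Na + glucose/18 + BUN/2.8
= 2·136 + 136/18 + 108/2.8
= 272 + 7.56 + 38.57
= 318.13 mOsm/kg

318.1 mOsm/kg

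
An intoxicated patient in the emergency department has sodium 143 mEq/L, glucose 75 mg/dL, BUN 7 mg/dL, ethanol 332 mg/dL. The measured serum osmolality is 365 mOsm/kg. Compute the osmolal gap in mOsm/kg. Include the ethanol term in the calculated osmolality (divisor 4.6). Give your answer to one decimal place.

Calculated osmolality = 2·Na + glucose/18 + BUN/2.8 + ethanol/4.6
= 2·143 + 75/18 + 7/2.8 + 332/4.6
= 286 + 4.17 + 2.50 + 72.17
= 364.84 mOsm/kg ≈ 364.8 mOsm/kg
Osmolar gap = measured − calculated = 365 − 364.8 = 0.2 mOsm/kg

0.2 mOsm/kg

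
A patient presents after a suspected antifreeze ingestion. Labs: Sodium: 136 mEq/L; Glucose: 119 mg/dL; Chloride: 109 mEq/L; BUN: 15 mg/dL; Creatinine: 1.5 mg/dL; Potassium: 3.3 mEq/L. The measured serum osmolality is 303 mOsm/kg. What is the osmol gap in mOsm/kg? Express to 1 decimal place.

19.0 mOsm/kg

Calculated osmolality = 2·Na + glucose/18 + BUN/2.8
= 2·136 + 119/18 + 15/2.8
= 272 + 6.61 + 5.36
= 283.97 mOsm/kg ≈ 284.0 mOsm/kg
Osmolar gap = measured − calculated = 303 − 284.0 = 19.0 mOsm/kg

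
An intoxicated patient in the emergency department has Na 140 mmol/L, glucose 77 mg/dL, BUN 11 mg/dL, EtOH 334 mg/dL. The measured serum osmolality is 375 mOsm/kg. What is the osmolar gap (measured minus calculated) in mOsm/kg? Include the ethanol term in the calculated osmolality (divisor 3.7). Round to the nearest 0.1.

Calculated osmolality = 2·Na + glucose/18 + BUN/2.8 + ethanol/3.7
= 2·140 + 77/18 + 11/2.8 + 334/3.7
= 280 + 4.28 + 3.93 + 90.27
= 378.48 mOsm/kg ≈ 378.5 mOsm/kg
Osmolar gap = measured − calculated = 375 − 378.5 = -3.5 mOsm/kg

-3.5 mOsm/kg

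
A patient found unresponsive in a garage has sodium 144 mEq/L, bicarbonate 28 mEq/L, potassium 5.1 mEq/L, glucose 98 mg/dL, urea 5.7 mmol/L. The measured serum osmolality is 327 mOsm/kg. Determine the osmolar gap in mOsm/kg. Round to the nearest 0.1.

27.9 mOsm/kg

Calculated osmolality = 2·Na + glucose/18 + urea
= 2·144 + 98/18 + 5.7
= 288 + 5.44 + 5.70
= 299.14 mOsm/kg ≈ 299.1 mOsm/kg
Osmolar gap = measured − calculated = 327 − 299.1 = 27.9 mOsm/kg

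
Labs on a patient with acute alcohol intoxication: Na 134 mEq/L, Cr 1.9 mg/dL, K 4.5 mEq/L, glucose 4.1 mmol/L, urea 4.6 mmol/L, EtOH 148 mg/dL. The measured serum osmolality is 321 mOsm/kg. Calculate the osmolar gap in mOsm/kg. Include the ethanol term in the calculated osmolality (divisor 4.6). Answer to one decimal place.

Calculated osmolality = 2·Na + glucose + urea + ethanol/4.6
= 2·134 + 4.1 + 4.6 + 148/4.6
= 268 + 4.10 + 4.60 + 32.17
= 308.87 mOsm/kg ≈ 308.9 mOsm/kg
Osmolar gap = measured − calculated = 321 − 308.9 = 12.1 mOsm/kg

12.1 mOsm/kg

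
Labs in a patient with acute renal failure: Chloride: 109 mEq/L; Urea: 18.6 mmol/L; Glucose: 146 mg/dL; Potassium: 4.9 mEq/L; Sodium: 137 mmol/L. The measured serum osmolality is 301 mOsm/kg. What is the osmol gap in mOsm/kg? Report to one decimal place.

Calculated osmolality = 2·Na + glucose/18 + urea
= 2·137 + 146/18 + 18.6
= 274 + 8.11 + 18.60
= 300.71 mOsm/kg ≈ 300.7 mOsm/kg
Osmolar gap = measured − calculated = 301 − 300.7 = 0.3 mOsm/kg

0.3 mOsm/kg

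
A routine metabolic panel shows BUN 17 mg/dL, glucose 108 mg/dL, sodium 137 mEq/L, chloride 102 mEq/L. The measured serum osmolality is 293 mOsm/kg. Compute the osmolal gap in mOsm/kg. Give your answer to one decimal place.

Calculated osmolality = 2·Na + glucose/18 + BUN/2.8
= 2·137 + 108/18 + 17/2.8
= 274 + 6 + 6.07
= 286.07 mOsm/kg ≈ 286.1 mOsm/kg
Osmolar gap = measured − calculated = 293 − 286.1 = 6.9 mOsm/kg

6.9 mOsm/kg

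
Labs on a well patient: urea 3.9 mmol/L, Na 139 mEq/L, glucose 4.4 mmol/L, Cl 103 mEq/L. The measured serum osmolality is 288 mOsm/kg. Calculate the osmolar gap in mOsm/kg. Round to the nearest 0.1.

Calculated osmolality = 2·Na + glucose + urea
= 2·139 + 4.4 + 3.9
= 278 + 4.40 + 3.90
= 286.3 mOsm/kg ≈ 286.3 mOsm/kg
Osmolar gap = measured − calculated = 288 − 286.3 = 1.7 mOsm/kg

1.7 mOsm/kg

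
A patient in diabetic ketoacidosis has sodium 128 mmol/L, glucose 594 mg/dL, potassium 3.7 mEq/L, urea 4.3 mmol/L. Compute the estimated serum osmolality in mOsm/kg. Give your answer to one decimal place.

293.3 mOsm/kg

Calculated osmolality = 2·Na + glucose/18 + urea
= 2·128 + 594/18 + 4.3
= 256 + 33 + 4.30
= 293.3 mOsm/kg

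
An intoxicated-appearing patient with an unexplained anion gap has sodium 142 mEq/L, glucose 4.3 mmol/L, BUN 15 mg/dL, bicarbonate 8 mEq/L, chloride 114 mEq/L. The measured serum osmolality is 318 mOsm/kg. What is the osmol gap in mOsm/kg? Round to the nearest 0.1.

24.3 mOsm/kg

Calculated osmolality = 2·Na + glucose + BUN/2.8
= 2·142 + 4.3 + 15/2.8
= 284 + 4.30 + 5.36
= 293.66 mOsm/kg ≈ 293.7 mOsm/kg
Osmolar gap = measured − calculated = 318 − 293.7 = 24.3 mOsm/kg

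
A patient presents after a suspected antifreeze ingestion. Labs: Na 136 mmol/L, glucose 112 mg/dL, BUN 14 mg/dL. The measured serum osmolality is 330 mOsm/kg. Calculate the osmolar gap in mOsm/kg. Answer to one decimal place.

Calculated osmolality = 2·Na + glucose/18 + BUN/2.8
= 2·136 + 112/18 + 14/2.8
= 272 + 6.22 + 5
= 283.22 mOsm/kg ≈ 283.2 mOsm/kg
Osmolar gap = measured − calculated = 330 − 283.2 = 46.8 mOsm/kg

46.8 mOsm/kg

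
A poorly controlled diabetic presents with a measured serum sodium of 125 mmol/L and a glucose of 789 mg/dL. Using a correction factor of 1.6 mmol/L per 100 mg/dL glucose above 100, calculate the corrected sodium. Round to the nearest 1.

Corrected Na = measured Na + 1.6 · (glucose − 100)/100
= 125 + 1.6 · (789 − 100)/100
= 125 + 11
= 136 mmol/L

136 mmol/L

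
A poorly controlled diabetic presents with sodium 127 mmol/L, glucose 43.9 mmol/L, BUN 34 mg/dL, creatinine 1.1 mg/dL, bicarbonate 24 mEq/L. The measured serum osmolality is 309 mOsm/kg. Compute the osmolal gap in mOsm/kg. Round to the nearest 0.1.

-1.0 mOsm/kg

Calculated osmolality = 2·Na + glucose + BUN/2.8
= 2·127 + 43.9 + 34/2.8
= 254 + 43.90 + 12.14
= 310.04 mOsm/kg ≈ 310.0 mOsm/kg
Osmolar gap = measured − calculated = 309 − 310.0 = -1.0 mOsm/kg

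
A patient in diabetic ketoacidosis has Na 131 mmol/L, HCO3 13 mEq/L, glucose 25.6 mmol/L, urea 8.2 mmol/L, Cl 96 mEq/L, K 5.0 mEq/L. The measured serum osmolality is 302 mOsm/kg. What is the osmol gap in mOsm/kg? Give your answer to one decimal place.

6.2 mOsm/kg

Calculated osmolality = 2·Na + glucose + urea
= 2·131 + 25.6 + 8.2
= 262 + 25.60 + 8.20
= 295.8 mOsm/kg ≈ 295.8 mOsm/kg
Osmolar gap = measured − calculated = 302 − 295.8 = 6.2 mOsm/kg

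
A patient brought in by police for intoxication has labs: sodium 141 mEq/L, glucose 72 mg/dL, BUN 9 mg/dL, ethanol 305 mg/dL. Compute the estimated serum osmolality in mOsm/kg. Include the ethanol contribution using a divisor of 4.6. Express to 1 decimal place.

Calculated osmolality = 2·Na + glucose/18 + BUN/2.8 + ethanol/4.6
= 2·141 + 72/18 + 9/2.8 + 305/4.6
= 282 + 4 + 3.21 + 66.30
= 355.51 mOsm/kg

355.5 mOsm/kg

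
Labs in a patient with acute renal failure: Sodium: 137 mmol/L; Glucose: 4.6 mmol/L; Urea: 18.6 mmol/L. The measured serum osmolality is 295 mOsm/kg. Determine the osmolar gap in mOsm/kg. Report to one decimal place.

Calculated osmolality = 2·Na + glucose + urea
= 2·137 + 4.6 + 18.6
= 274 + 4.60 + 18.60
= 297.2 mOsm/kg ≈ 297.2 mOsm/kg
Osmolar gap = measured − calculated = 295 − 297.2 = -2.2 mOsm/kg

-2.2 mOsm/kg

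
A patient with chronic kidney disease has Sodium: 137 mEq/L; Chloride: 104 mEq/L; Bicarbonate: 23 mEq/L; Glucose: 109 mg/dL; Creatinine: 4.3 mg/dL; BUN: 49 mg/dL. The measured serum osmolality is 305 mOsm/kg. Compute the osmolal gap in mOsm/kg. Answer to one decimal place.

7.4 mOsm/kg

Calculated osmolality = 2·Na + glucose/18 + BUN/2.8
= 2·137 + 109/18 + 49/2.8
= 274 + 6.06 + 17.50
= 297.56 mOsm/kg ≈ 297.6 mOsm/kg
Osmolar gap = measured − calculated = 305 − 297.6 = 7.4 mOsm/kg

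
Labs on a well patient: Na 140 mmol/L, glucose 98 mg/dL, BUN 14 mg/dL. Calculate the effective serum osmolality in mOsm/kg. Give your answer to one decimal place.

285.4 mOsm/kg

Effective osmolality excludes urea (freely permeant across cell membranes):
2·Na + glucose/18
= 2·140 + 98/18
= 280 + 5.44
= 285.44 mOsm/kg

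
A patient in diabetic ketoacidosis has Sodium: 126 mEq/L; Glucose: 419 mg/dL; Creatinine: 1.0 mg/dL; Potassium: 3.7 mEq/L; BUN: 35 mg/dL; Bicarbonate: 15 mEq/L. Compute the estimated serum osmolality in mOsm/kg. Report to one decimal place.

Calculated osmolality = 2·Na + glucose/18 + BUN/2.8
= 2·126 + 419/18 + 35/2.8
= 252 + 23.28 + 12.50
= 287.78 mOsm/kg

287.8 mOsm/kg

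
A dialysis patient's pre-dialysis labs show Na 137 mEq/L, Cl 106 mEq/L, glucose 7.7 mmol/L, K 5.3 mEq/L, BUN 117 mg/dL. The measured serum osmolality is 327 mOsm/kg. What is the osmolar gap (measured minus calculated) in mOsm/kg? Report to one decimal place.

3.5 mOsm/kg

Calculated osmolality = 2·Na + glucose + BUN/2.8
= 2·137 + 7.7 + 117/2.8
= 274 + 7.70 + 41.79
= 323.49 mOsm/kg ≈ 323.5 mOsm/kg
Osmolar gap = measured − calculated = 327 − 323.5 = 3.5 mOsm/kg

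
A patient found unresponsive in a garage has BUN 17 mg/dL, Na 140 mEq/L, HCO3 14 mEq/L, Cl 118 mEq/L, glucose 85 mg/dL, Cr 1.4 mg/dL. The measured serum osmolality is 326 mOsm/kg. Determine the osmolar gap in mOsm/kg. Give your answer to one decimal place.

35.2 mOsm/kg

Calculated osmolality = 2·Na + glucose/18 + BUN/2.8
= 2·140 + 85/18 + 17/2.8
= 280 + 4.72 + 6.07
= 290.79 mOsm/kg ≈ 290.8 mOsm/kg
Osmolar gap = measured − calculated = 326 − 290.8 = 35.2 mOsm/kg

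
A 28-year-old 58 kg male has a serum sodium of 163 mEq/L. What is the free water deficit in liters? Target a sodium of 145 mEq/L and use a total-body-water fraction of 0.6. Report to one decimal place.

4.3 L

TBW = 0.6 · 58 = 34.8 L
Free water deficit = TBW · (Na/145 − 1)
= 34.8 · (163/145 − 1)
= 34.8 · 0.1241
= 4.32 L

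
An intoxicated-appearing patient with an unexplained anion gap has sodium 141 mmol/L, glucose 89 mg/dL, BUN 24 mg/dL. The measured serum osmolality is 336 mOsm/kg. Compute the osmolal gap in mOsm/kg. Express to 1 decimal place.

40.5 mOsm/kg

Calculated osmolality = 2·Na + glucose/18 + BUN/2.8
= 2·141 + 89/18 + 24/2.8
= 282 + 4.94 + 8.57
= 295.51 mOsm/kg ≈ 295.5 mOsm/kg
Osmolar gap = measured − calculated = 336 − 295.5 = 40.5 mOsm/kg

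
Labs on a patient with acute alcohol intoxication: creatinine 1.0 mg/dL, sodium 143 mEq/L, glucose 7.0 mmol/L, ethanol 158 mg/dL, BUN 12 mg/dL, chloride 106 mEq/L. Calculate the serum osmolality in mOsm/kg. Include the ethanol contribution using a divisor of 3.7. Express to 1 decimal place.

Calculated osmolality = 2·Na + glucose + BUN/2.8 + ethanol/3.7
= 2·143 + 7 + 12/2.8 + 158/3.7
= 286 + 7 + 4.29 + 42.70
= 339.99 mOsm/kg

340.0 mOsm/kg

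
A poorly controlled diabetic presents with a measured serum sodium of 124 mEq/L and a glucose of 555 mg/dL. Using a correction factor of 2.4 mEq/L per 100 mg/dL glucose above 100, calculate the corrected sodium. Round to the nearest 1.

135 mEq/L

Corrected Na = measured Na + 2.4 · (glucose − 100)/100
= 124 + 2.4 · (555 − 100)/100
= 124 + 10.9
= 134.9 mEq/L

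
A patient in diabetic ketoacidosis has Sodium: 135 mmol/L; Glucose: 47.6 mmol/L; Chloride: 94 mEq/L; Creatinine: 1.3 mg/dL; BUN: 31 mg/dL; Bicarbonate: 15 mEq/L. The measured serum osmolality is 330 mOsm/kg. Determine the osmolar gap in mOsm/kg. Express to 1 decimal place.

Calculated osmolality = 2·Na + glucose + BUN/2.8
= 2·135 + 47.6 + 31/2.8
= 270 + 47.60 + 11.07
= 328.67 mOsm/kg ≈ 328.7 mOsm/kg
Osmolar gap = measured − calculated = 330 − 328.7 = 1.3 mOsm/kg

1.3 mOsm/kg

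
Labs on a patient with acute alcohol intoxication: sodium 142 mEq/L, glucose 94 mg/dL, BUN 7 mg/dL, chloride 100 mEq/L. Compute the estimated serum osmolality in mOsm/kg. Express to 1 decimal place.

Calculated osmolality = 2·Na + glucose/18 + BUN/2.8
= 2·142 + 94/18 + 7/2.8
= 284 + 5.22 + 2.50
= 291.72 mOsm/kg

291.7 mOsm/kg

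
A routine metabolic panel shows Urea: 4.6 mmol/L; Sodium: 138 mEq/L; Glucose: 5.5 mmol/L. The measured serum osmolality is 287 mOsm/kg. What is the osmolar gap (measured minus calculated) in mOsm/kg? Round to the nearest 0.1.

0.9 mOsm/kg

Calculated osmolality = 2·Na + glucose + urea
= 2·138 + 5.5 + 4.6
= 276 + 5.50 + 4.60
= 286.1 mOsm/kg ≈ 286.1 mOsm/kg
Osmolar gap = measured − calculated = 287 − 286.1 = 0.9 mOsm/kg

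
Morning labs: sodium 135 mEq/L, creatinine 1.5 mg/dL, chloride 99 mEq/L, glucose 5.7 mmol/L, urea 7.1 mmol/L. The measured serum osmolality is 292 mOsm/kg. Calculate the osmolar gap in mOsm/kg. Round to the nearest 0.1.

9.2 mOsm/kg

Calculated osmolality = 2·Na + glucose + urea
= 2·135 + 5.7 + 7.1
= 270 + 5.70 + 7.10
= 282.8 mOsm/kg ≈ 282.8 mOsm/kg
Osmolar gap = measured − calculated = 292 − 282.8 = 9.2 mOsm/kg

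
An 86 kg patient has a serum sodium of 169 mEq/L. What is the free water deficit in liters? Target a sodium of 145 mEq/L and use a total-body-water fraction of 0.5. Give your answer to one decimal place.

7.1 L

TBW = 0.5 · 86 = 43 L
Free water deficit = TBW · (Na/145 − 1)
= 43 · (169/145 − 1)
= 43 · 0.1655
= 7.12 L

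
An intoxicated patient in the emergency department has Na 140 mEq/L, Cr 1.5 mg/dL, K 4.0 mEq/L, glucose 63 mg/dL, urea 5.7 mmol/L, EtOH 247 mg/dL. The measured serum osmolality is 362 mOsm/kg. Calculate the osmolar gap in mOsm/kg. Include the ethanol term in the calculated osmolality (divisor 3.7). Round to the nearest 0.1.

Calculated osmolality = 2·Na + glucose/18 + urea + ethanol/3.7
= 2·140 + 63/18 + 5.7 + 247/3.7
= 280 + 3.50 + 5.70 + 66.76
= 355.96 mOsm/kg ≈ 356.0 mOsm/kg
Osmolar gap = measured − calculated = 362 − 356.0 = 6.0 mOsm/kg

6.0 mOsm/kg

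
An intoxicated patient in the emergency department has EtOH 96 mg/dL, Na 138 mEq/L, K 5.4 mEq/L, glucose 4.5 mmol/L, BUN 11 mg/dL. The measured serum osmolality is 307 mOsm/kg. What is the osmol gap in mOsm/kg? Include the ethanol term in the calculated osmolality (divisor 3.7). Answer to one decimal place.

Calculated osmolality = 2·Na + glucose + BUN/2.8 + ethanol/3.7
= 2·138 + 4.5 + 11/2.8 + 96/3.7
= 276 + 4.50 + 3.93 + 25.95
= 310.38 mOsm/kg ≈ 310.4 mOsm/kg
Osmolar gap = measured − calculated = 307 − 310.4 = -3.4 mOsm/kg

-3.4 mOsm/kg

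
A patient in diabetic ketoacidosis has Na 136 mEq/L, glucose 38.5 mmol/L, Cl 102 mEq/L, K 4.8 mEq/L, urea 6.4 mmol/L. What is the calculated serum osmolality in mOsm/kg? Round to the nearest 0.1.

316.9 mOsm/kg

Calculated osmolality = 2·Na + glucose + urea
= 2·136 + 38.5 + 6.4
= 272 + 38.50 + 6.40
= 316.9 mOsm/kg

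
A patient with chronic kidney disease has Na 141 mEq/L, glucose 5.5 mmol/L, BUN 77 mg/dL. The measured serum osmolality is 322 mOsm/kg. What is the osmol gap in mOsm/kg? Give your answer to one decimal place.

7.0 mOsm/kg

Calculated osmolality = 2·Na + glucose + BUN/2.8
= 2·141 + 5.5 + 77/2.8
= 282 + 5.50 + 27.50
= 315 mOsm/kg ≈ 315.0 mOsm/kg
Osmolar gap = measured − calculated = 322 − 315.0 = 7.0 mOsm/kg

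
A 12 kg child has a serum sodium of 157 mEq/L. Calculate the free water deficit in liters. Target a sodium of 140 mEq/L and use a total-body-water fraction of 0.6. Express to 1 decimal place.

TBW = 0.6 · 12 = 7.2 L
Free water deficit = TBW · (Na/140 − 1)
= 7.2 · (157/140 − 1)
= 7.2 · 0.1214
= 0.87 L

0.9 L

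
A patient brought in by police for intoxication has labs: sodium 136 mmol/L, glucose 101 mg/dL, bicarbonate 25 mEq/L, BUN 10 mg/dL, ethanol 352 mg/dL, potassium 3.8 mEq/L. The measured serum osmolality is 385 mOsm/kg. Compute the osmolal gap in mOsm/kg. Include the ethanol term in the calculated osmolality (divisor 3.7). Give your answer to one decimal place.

8.7 mOsm/kg

Calculated osmolality = 2·Na + glucose/18 + BUN/2.8 + ethanol/3.7
= 2·136 + 101/18 + 10/2.8 + 352/3.7
= 272 + 5.61 + 3.57 + 95.14
= 376.32 mOsm/kg ≈ 376.3 mOsm/kg
Osmolar gap = measured − calculated = 385 − 376.3 = 8.7 mOsm/kg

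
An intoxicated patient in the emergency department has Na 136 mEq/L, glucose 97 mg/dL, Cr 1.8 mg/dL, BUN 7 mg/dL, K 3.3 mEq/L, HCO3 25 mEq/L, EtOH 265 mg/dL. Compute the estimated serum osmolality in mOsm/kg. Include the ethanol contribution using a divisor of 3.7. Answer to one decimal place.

Calculated osmolality = 2·Na + glucose/18 + BUN/2.8 + ethanol/3.7
= 2·136 + 97/18 + 7/2.8 + 265/3.7
= 272 + 5.39 + 2.50 + 71.62
= 351.51 mOsm/kg

351.5 mOsm/kg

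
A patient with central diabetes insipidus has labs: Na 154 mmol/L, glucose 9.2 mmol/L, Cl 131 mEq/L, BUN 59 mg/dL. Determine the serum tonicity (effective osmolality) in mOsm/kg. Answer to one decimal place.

Effective osmolality excludes urea (freely permeant across cell membranes):
2·Na + glucose
= 2·154 + 9.2
= 308 + 9.2
= 317.2 mOsm/kg

317.2 mOsm/kg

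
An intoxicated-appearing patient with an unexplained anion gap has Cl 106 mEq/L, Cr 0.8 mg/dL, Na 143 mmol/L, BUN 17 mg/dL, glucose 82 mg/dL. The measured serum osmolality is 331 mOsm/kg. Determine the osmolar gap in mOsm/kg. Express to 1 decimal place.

Calculated osmolality = 2·Na + glucose/18 + BUN/2.8
= 2·143 + 82/18 + 17/2.8
= 286 + 4.56 + 6.07
= 296.63 mOsm/kg ≈ 296.6 mOsm/kg
Osmolar gap = measured − calculated = 331 − 296.6 = 34.4 mOsm/kg

34.4 mOsm/kg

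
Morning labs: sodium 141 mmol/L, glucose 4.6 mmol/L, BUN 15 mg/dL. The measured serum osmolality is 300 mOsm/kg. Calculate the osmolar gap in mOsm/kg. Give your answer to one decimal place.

8.0 mOsm/kg

Calculated osmolality = 2·Na + glucose + BUN/2.8
= 2·141 + 4.6 + 15/2.8
= 282 + 4.60 + 5.36
= 291.96 mOsm/kg ≈ 292.0 mOsm/kg
Osmolar gap = measured − calculated = 300 − 292.0 = 8.0 mOsm/kg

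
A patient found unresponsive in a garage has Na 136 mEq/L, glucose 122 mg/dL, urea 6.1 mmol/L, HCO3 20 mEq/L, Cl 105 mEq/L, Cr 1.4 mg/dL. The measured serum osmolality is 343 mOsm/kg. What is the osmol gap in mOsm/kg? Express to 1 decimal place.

58.1 mOsm/kg

Calculated osmolality = 2·Na + glucose/18 + urea
= 2·136 + 122/18 + 6.1
= 272 + 6.78 + 6.10
= 284.88 mOsm/kg ≈ 284.9 mOsm/kg
Osmolar gap = measured − calculated = 343 − 284.9 = 58.1 mOsm/kg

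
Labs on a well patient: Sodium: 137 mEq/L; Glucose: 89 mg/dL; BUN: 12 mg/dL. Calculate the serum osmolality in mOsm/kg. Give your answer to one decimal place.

Calculated osmolality = 2·Na + glucose/18 + BUN/2.8
= 2·137 + 89/18 + 12/2.8
= 274 + 4.94 + 4.29
= 283.23 mOsm/kg

283.2 mOsm/kg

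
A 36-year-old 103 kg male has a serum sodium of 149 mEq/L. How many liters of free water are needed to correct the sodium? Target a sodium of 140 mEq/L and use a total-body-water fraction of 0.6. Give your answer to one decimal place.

4.0 L

TBW = 0.6 · 103 = 61.8 L
Free water deficit = TBW · (Na/140 − 1)
= 61.8 · (149/140 − 1)
= 61.8 · 0.0643
= 3.97 L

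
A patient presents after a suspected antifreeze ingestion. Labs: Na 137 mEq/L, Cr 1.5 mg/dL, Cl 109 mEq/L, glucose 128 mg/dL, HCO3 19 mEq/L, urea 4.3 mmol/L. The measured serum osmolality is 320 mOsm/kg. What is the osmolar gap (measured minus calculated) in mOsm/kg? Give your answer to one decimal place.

34.6 mOsm/kg

Calculated osmolality = 2·Na + glucose/18 + urea
= 2·137 + 128/18 + 4.3
= 274 + 7.11 + 4.30
= 285.41 mOsm/kg ≈ 285.4 mOsm/kg
Osmolar gap = measured − calculated = 320 − 285.4 = 34.6 mOsm/kg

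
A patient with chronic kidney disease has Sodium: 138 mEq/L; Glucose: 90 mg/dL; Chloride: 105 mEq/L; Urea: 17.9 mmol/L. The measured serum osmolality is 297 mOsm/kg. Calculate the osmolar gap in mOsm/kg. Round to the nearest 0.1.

-1.9 mOsm/kg

Calculated osmolality = 2·Na + glucose/18 + urea
= 2·138 + 90/18 + 17.9
= 276 + 5 + 17.90
= 298.9 mOsm/kg ≈ 298.9 mOsm/kg
Osmolar gap = measured − calculated = 297 − 298.9 = -1.9 mOsm/kg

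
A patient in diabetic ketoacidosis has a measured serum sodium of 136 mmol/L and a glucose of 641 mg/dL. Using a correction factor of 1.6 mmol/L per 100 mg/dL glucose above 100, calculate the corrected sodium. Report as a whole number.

145 mmol/L

Corrected Na = measured Na + 1.6 · (glucose − 100)/100
= 136 + 1.6 · (641 − 100)/100
= 136 + 8.7
= 144.7 mmol/L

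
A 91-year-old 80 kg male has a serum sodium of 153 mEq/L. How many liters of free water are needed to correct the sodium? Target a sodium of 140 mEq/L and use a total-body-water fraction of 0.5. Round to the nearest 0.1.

3.7 L

TBW = 0.5 · 80 = 40 L
Free water deficit = TBW · (Na/140 − 1)
= 40 · (153/140 − 1)
= 40 · 0.0929
= 3.72 L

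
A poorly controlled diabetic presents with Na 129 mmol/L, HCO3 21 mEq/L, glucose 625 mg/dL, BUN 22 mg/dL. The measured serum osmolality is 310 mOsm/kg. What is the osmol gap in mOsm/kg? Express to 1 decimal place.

Calculated osmolality = 2·Na + glucose/18 + BUN/2.8
= 2·129 + 625/18 + 22/2.8
= 258 + 34.72 + 7.86
= 300.58 mOsm/kg ≈ 300.6 mOsm/kg
Osmolar gap = measured − calculated = 310 − 300.6 = 9.4 mOsm/kg

9.4 mOsm/kg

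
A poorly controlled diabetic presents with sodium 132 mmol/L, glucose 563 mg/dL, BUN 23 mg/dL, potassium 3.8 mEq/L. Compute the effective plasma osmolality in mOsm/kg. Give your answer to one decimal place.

Effective osmolality excludes urea (freely permeant across cell membranes):
2·Na + glucose/18
= 2·132 + 563/18
= 264 + 31.28
= 295.28 mOsm/kg

295.3 mOsm/kg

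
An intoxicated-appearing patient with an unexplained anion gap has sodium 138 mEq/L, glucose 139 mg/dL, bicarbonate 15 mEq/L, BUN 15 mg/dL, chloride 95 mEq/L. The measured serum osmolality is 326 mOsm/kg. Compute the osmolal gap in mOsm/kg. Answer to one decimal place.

36.9 mOsm/kg

Calculated osmolality = 2·Na + glucose/18 + BUN/2.8
= 2·138 + 139/18 + 15/2.8
= 276 + 7.72 + 5.36
= 289.08 mOsm/kg ≈ 289.1 mOsm/kg
Osmolar gap = measured − calculated = 326 − 289.1 = 36.9 mOsm/kg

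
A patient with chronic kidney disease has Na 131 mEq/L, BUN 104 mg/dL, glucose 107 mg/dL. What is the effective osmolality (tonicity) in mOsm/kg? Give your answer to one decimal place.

Effective osmolality excludes urea (freely permeant across cell membranes):
2·Na + glucose/18
= 2·131 + 107/18
= 262 + 5.94
= 267.94 mOsm/kg

267.9 mOsm/kg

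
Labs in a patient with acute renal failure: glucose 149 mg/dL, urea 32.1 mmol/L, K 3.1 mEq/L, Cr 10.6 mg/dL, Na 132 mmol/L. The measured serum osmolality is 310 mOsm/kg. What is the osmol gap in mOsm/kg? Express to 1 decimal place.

Calculated osmolality = 2·Na + glucose/18 + urea
= 2·132 + 149/18 + 32.1
= 264 + 8.28 + 32.10
= 304.38 mOsm/kg ≈ 304.4 mOsm/kg
Osmolar gap = measured − calculated = 310 − 304.4 = 5.6 mOsm/kg

5.6 mOsm/kg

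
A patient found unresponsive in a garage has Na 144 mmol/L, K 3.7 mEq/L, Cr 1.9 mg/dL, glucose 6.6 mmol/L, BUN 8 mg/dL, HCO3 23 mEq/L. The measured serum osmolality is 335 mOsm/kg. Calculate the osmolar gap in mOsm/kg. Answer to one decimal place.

Calculated osmolality = 2·Na + glucose + BUN/2.8
= 2·144 + 6.6 + 8/2.8
= 288 + 6.60 + 2.86
= 297.46 mOsm/kg ≈ 297.5 mOsm/kg
Osmolar gap = measured − calculated = 335 − 297.5 = 37.5 mOsm/kg

37.5 mOsm/kg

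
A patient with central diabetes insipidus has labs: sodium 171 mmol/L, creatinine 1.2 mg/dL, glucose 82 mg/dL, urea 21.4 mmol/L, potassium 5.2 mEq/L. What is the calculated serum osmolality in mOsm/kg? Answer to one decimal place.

368.0 mOsm/kg

Calculated osmolality = 2·Na + glucose/18 + urea
= 2·171 + 82/18 + 21.4
= 342 + 4.56 + 21.40
= 367.96 mOsm/kg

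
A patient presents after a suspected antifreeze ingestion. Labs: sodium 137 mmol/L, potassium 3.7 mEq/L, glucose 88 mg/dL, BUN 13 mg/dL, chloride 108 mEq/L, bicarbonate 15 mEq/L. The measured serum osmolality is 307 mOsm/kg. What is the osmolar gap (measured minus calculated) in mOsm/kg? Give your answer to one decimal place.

23.5 mOsm/kg

Calculated osmolality = 2·Na + glucose/18 + BUN/2.8
= 2·137 + 88/18 + 13/2.8
= 274 + 4.89 + 4.64
= 283.53 mOsm/kg ≈ 283.5 mOsm/kg
Osmolar gap = measured − calculated = 307 − 283.5 = 23.5 mOsm/kg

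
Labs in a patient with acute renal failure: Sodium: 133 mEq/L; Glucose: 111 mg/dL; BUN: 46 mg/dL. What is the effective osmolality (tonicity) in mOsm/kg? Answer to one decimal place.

Effective osmolality excludes urea (freely permeant across cell membranes):
2·Na + glucose/18
= 2·133 + 111/18
= 266 + 6.17
= 272.17 mOsm/kg

272.2 mOsm/kg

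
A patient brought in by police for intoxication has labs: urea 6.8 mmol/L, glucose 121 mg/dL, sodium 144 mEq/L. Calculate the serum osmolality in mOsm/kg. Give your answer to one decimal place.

Calculated osmolality = 2·Na + glucose/18 + urea
= 2·144 + 121/18 + 6.8
= 288 + 6.72 + 6.80
= 301.52 mOsm/kg

301.5 mOsm/kg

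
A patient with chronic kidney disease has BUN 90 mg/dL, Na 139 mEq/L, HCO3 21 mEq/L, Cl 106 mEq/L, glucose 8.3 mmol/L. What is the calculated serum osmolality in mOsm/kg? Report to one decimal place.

Calculated osmolality = 2·Na + glucose + BUN/2.8
= 2·139 + 8.3 + 90/2.8
= 278 + 8.30 + 32.14
= 318.44 mOsm/kg

318.4 mOsm/kg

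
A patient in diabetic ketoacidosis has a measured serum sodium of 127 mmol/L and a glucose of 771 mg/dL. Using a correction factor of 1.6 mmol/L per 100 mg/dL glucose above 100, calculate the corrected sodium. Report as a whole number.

Corrected Na = measured Na + 1.6 · (glucose − 100)/100
= 127 + 1.6 · (771 − 100)/100
= 127 + 10.7
= 137.7 mmol/L

138 mmol/L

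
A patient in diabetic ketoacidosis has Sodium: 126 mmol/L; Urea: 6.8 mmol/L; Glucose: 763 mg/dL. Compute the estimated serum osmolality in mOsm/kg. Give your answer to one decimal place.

Calculated osmolality = 2·Na + glucose/18 + urea
= 2·126 + 763/18 + 6.8
= 252 + 42.39 + 6.80
= 301.19 mOsm/kg

301.2 mOsm/kg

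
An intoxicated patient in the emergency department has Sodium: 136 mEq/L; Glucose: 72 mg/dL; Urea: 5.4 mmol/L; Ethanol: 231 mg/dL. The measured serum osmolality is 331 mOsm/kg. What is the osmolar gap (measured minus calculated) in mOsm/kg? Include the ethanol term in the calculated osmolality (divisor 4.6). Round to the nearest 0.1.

Calculated osmolality = 2·Na + glucose/18 + urea + ethanol/4.6
= 2·136 + 72/18 + 5.4 + 231/4.6
= 272 + 4 + 5.40 + 50.22
= 331.62 mOsm/kg ≈ 331.6 mOsm/kg
Osmolar gap = measured − calculated = 331 − 331.6 = -0.6 mOsm/kg

-0.6 mOsm/kg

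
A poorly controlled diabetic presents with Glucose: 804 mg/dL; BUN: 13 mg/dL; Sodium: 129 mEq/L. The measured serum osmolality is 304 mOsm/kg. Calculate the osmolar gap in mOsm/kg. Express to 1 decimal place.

Calculated osmolality = 2·Na + glucose/18 + BUN/2.8
= 2·129 + 804/18 + 13/2.8
= 258 + 44.67 + 4.64
= 307.31 mOsm/kg ≈ 307.3 mOsm/kg
Osmolar gap = measured − calculated = 304 − 307.3 = -3.3 mOsm/kg

-3.3 mOsm/kg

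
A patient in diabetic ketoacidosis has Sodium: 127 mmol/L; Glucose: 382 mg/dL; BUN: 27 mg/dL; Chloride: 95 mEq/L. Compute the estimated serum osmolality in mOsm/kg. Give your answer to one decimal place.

Calculated osmolality = 2·Na + glucose/18 + BUN/2.8
= 2·127 + 382/18 + 27/2.8
= 254 + 21.22 + 9.64
= 284.86 mOsm/kg

284.9 mOsm/kg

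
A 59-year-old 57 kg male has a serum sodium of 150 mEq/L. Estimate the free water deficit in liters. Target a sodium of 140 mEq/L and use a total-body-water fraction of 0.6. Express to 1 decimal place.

2.4 L

TBW = 0.6 · 57 = 34.2 L
Free water deficit = TBW · (Na/140 − 1)
= 34.2 · (150/140 − 1)
= 34.2 · 0.0714
= 2.44 L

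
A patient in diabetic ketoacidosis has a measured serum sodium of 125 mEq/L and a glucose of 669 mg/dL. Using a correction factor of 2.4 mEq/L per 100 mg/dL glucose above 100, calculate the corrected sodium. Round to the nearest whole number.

139 mEq/L

Corrected Na = measured Na + 2.4 · (glucose − 100)/100
= 125 + 2.4 · (669 − 100)/100
= 125 + 13.7
= 138.7 mEq/L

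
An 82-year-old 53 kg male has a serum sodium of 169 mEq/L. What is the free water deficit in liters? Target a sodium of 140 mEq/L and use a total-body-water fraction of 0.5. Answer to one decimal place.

5.5 L

TBW = 0.5 · 53 = 26.5 L
Free water deficit = TBW · (Na/140 − 1)
= 26.5 · (169/140 − 1)
= 26.5 · 0.2071
= 5.49 L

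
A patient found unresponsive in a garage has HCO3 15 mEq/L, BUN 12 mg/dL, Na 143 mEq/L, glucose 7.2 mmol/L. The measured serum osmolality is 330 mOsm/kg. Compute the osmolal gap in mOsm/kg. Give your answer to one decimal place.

Calculated osmolality = 2·Na + glucose + BUN/2.8
= 2·143 + 7.2 + 12/2.8
= 286 + 7.20 + 4.29
= 297.49 mOsm/kg ≈ 297.5 mOsm/kg
Osmolar gap = measured − calculated = 330 − 297.5 = 32.5 mOsm/kg

32.5 mOsm/kg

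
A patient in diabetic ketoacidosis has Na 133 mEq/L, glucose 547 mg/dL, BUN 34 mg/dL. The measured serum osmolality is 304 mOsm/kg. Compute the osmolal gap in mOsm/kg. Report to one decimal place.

-4.5 mOsm/kg

Calculated osmolality = 2·Na + glucose/18 + BUN/2.8
= 2·133 + 547/18 + 34/2.8
= 266 + 30.39 + 12.14
= 308.53 mOsm/kg ≈ 308.5 mOsm/kg
Osmolar gap = measured − calculated = 304 − 308.5 = -4.5 mOsm/kg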